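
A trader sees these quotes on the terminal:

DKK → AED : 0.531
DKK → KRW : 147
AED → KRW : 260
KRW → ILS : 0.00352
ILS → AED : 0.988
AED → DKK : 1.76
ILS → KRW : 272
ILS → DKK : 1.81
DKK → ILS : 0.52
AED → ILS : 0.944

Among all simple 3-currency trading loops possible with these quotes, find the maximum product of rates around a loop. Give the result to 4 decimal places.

0.9366

DKK→KRW→ILS→DKK: 147 × 0.00352 × 1.81 = 0.93657
DKK→AED→ILS→DKK: 0.531 × 0.944 × 1.81 = 0.90729
DKK→ILS→AED→DKK: 0.52 × 0.988 × 1.76 = 0.90422
KRW→ILS→AED→KRW: 0.00352 × 0.988 × 260 = 0.90422
Maximum is DKK→KRW→ILS→DKK at 0.9366; no arbitrage — every cycle loses value.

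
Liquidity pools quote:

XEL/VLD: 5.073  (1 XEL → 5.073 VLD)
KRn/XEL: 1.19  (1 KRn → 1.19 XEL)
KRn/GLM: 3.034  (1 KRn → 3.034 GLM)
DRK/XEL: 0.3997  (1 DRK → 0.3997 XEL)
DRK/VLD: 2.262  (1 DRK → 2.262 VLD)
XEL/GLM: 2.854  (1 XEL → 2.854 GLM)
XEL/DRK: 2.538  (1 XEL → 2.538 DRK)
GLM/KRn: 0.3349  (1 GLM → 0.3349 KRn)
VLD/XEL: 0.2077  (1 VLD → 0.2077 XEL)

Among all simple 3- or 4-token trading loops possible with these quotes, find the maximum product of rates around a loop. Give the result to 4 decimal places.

XEL→DRK→VLD→XEL: 2.538 × 2.262 × 0.2077 = 1.19240
XEL→GLM→KRn→XEL: 2.854 × 0.3349 × 1.19 = 1.13741
Maximum is XEL→DRK→VLD→XEL at 1.1924; arbitrage exists.

1.1924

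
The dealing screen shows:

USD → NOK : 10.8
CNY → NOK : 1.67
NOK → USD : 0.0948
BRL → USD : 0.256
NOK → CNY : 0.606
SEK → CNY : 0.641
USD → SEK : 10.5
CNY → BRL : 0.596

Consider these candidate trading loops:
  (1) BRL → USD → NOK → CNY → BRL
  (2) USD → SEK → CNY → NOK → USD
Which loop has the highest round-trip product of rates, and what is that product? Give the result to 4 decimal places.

(1) 0.256 × 10.8 × 0.606 × 0.596 = 0.99858
(2) 10.5 × 0.641 × 1.67 × 0.0948 = 1.06555
Highest is cycle (2) at 1.0655 (>1, arbitrage).

1.0655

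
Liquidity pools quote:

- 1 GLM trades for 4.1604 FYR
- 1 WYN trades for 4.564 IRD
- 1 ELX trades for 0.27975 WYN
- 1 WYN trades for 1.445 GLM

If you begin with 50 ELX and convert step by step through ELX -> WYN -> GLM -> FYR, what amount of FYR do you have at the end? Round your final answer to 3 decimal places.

84.090

50 ELX × 0.27975 = 13.9875 WYN
13.9875 WYN × 1.445 = 20.2119375 GLM
20.2119375 GLM × 4.1604 = 84.089744775 FYR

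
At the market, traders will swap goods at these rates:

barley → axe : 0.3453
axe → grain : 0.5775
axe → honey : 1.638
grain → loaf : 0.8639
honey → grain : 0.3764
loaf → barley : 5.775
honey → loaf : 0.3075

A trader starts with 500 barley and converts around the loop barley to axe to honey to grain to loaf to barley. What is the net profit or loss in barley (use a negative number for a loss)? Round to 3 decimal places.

500 barley × 0.3453 = 172.65 axe
172.65 axe × 1.638 = 282.8007 honey
282.8007 honey × 0.3764 = 106.44618348 grain
106.44618348 grain × 0.8639 = 91.958857908372 loaf
91.958857908372 loaf × 5.775 = 531.0624044208483 barley
Net change: 531.0624044208483 − 500 = 31.0624044208483 barley

31.062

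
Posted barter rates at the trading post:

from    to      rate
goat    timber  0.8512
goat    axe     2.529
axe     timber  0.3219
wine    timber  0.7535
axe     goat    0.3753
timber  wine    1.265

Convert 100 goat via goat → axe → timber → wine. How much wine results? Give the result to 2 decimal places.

102.98

100 goat × 2.529 = 252.9 axe
252.9 axe × 0.3219 = 81.40851 timber
81.40851 timber × 1.265 = 102.98176515 wine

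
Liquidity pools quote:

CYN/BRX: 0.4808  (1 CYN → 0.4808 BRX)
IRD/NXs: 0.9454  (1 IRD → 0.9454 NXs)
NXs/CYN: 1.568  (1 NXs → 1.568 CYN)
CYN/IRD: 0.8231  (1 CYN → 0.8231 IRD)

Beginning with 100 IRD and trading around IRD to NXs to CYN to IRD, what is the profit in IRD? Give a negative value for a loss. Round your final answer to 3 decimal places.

22.015

100 IRD × 0.9454 = 94.54 NXs
94.54 NXs × 1.568 = 148.23872 CYN
148.23872 CYN × 0.8231 = 122.015290432 IRD
Net change: 122.015290432 − 100 = 22.015290432 IRD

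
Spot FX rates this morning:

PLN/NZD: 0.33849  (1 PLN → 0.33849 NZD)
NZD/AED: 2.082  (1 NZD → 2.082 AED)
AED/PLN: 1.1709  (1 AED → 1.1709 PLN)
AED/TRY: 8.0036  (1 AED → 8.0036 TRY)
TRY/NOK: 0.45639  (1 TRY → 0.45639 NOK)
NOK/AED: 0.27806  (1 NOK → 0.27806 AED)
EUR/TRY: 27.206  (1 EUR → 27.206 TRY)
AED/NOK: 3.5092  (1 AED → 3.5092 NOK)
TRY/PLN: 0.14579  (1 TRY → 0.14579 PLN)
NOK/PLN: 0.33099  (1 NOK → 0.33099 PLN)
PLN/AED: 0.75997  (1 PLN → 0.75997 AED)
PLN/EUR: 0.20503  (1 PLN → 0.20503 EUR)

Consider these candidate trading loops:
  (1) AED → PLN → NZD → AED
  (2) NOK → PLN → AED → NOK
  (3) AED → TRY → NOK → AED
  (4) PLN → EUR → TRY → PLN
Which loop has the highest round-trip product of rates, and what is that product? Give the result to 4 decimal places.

1.0157

(1) 1.1709 × 0.33849 × 2.082 = 0.82518
(2) 0.33099 × 0.75997 × 3.5092 = 0.88271
(3) 8.0036 × 0.45639 × 0.27806 = 1.01569
(4) 0.20503 × 27.206 × 0.14579 = 0.81322
Highest is cycle (3) at 1.0157 (>1, arbitrage).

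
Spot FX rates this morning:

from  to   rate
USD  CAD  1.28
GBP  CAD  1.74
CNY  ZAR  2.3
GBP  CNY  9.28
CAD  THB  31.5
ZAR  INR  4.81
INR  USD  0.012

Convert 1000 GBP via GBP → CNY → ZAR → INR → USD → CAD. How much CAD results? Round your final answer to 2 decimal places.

1000 GBP × 9.28 = 9280 CNY
9280 CNY × 2.3 = 21344 ZAR
21344 ZAR × 4.81 = 102664.64 INR
102664.64 INR × 0.012 = 1231.97568 USD
1231.97568 USD × 1.28 = 1576.9288704 CAD

1576.93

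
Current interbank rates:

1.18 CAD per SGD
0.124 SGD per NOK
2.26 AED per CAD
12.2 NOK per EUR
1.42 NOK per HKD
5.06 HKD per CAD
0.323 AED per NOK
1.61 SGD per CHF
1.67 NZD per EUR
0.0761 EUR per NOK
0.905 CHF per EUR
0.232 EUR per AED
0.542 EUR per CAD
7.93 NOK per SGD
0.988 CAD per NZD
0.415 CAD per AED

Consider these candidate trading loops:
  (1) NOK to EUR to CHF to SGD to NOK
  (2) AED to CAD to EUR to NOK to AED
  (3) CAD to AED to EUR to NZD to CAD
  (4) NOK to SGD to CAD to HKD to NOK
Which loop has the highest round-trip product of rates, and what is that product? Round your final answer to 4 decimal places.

(1) 0.0761 × 0.905 × 1.61 × 7.93 = 0.87929
(2) 0.415 × 0.542 × 12.2 × 0.323 = 0.88636
(3) 2.26 × 0.232 × 1.67 × 0.988 = 0.86511
(4) 0.124 × 1.18 × 5.06 × 1.42 = 1.05134
Highest is cycle (4) at 1.0513 (>1, arbitrage).

1.0513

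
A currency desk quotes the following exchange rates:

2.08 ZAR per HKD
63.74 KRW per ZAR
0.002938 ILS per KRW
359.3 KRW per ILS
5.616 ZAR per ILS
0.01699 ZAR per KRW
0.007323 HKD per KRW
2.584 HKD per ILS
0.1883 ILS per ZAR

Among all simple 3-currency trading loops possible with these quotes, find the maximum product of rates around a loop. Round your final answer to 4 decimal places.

KRW→ZAR→ILS→KRW: 0.01699 × 0.1883 × 359.3 = 1.14948
KRW→ILS→ZAR→KRW: 0.002938 × 5.616 × 63.74 = 1.05170
ILS→HKD→ZAR→ILS: 2.584 × 2.08 × 0.1883 = 1.01206
KRW→HKD→ZAR→KRW: 0.007323 × 2.08 × 63.74 = 0.97088
Maximum is KRW→ZAR→ILS→KRW at 1.1495; arbitrage exists.

1.1495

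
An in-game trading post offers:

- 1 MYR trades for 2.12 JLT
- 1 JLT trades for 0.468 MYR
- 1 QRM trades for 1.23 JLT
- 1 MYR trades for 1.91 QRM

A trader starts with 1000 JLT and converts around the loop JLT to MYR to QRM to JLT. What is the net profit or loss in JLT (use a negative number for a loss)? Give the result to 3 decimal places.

1000 JLT × 0.468 = 468 MYR
468 MYR × 1.91 = 893.88 QRM
893.88 QRM × 1.23 = 1099.4724 JLT
Net change: 1099.4724 − 1000 = 99.4724 JLT

99.472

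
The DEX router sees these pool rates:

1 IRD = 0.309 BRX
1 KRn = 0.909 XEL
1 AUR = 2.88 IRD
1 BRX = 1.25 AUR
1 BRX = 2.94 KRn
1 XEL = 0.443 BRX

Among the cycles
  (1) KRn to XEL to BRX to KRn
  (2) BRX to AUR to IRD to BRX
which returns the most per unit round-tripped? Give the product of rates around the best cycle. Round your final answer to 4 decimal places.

(1) 0.909 × 0.443 × 2.94 = 1.18390
(2) 1.25 × 2.88 × 0.309 = 1.11240
Highest is cycle (1) at 1.1839 (>1, arbitrage).

1.1839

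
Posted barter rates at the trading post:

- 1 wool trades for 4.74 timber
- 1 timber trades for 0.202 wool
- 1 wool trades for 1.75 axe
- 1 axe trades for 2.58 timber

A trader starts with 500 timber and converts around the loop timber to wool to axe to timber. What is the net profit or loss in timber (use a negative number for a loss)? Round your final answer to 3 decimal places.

-43.985

500 timber × 0.202 = 101 wool
101 wool × 1.75 = 176.75 axe
176.75 axe × 2.58 = 456.015 timber
Net change: 456.015 − 500 = -43.985 timber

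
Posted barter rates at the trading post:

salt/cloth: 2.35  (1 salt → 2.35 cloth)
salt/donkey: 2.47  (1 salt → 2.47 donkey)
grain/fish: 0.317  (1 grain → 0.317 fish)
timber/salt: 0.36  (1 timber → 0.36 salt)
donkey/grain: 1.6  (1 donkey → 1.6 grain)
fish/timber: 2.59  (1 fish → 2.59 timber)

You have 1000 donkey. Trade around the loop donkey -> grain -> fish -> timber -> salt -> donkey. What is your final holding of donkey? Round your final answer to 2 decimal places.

1000 donkey × 1.6 = 1600 grain
1600 grain × 0.317 = 507.2 fish
507.2 fish × 2.59 = 1313.648 timber
1313.648 timber × 0.36 = 472.91328 salt
472.91328 salt × 2.47 = 1168.0958016 donkey

1168.10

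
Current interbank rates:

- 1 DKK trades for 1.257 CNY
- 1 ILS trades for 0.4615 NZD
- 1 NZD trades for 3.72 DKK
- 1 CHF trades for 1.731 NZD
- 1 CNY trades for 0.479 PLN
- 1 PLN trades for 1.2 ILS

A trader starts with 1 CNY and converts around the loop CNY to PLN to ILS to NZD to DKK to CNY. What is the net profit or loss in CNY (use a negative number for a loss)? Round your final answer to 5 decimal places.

1 CNY × 0.479 = 0.479 PLN
0.479 PLN × 1.2 = 0.5748 ILS
0.5748 ILS × 0.4615 = 0.2652702 NZD
0.2652702 NZD × 3.72 = 0.986805144 DKK
0.986805144 DKK × 1.257 = 1.240414066008 CNY
Net change: 1.240414066008 − 1 = 0.240414066008 CNY

0.24041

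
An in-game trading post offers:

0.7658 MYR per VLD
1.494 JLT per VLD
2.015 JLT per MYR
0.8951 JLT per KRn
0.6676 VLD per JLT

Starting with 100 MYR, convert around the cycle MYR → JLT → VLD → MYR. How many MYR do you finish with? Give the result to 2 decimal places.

103.02

100 MYR × 2.015 = 201.5 JLT
201.5 JLT × 0.6676 = 134.5214 VLD
134.5214 VLD × 0.7658 = 103.01648812 MYR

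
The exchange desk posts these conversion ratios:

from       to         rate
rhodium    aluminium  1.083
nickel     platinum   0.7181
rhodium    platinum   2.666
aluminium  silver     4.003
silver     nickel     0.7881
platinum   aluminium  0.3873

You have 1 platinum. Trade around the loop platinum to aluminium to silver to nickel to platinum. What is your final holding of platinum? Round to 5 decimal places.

0.87740

1 platinum × 0.3873 = 0.3873 aluminium
0.3873 aluminium × 4.003 = 1.5503619 silver
1.5503619 silver × 0.7881 = 1.22184021339 nickel
1.22184021339 nickel × 0.7181 = 0.877403457235359 platinum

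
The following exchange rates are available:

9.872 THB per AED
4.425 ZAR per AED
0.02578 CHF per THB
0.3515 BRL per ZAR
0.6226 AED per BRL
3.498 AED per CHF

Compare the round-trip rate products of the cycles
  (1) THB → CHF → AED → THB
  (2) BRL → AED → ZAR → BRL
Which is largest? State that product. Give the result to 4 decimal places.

(1) 0.02578 × 3.498 × 9.872 = 0.89024
(2) 0.6226 × 4.425 × 0.3515 = 0.96838
Highest is cycle (2) at 0.9684 (≤1, no arbitrage).

0.9684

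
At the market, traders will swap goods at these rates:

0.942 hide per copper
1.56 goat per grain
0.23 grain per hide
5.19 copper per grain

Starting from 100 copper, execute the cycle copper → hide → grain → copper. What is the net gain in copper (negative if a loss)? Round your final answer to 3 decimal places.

12.447

100 copper × 0.942 = 94.2 hide
94.2 hide × 0.23 = 21.666 grain
21.666 grain × 5.19 = 112.44654 copper
Net change: 112.44654 − 100 = 12.44654 copper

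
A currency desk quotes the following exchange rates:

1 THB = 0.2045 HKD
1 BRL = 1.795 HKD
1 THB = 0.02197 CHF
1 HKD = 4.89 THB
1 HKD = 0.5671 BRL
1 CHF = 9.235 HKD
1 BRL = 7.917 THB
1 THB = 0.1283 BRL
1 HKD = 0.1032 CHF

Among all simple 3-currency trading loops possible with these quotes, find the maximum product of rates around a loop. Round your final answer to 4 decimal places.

HKD→THB→BRL→HKD: 4.89 × 0.1283 × 1.795 = 1.12616
CHF→HKD→THB→CHF: 9.235 × 4.89 × 0.02197 = 0.99215
HKD→BRL→THB→HKD: 0.5671 × 7.917 × 0.2045 = 0.91815
Maximum is HKD→THB→BRL→HKD at 1.1262; arbitrage exists.

1.1262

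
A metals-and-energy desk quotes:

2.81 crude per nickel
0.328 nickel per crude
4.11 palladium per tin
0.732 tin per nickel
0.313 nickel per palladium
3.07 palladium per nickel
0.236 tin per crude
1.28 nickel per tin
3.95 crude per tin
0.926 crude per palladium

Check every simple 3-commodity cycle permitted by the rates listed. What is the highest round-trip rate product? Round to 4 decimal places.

nickel→tin→crude→nickel: 0.732 × 3.95 × 0.328 = 0.94838
nickel→tin→palladium→nickel: 0.732 × 4.11 × 0.313 = 0.94167
nickel→palladium→crude→nickel: 3.07 × 0.926 × 0.328 = 0.93244
tin→palladium→crude→tin: 4.11 × 0.926 × 0.236 = 0.89818
nickel→crude→tin→nickel: 2.81 × 0.236 × 1.28 = 0.84884
Maximum is nickel→tin→crude→nickel at 0.9484; no arbitrage — every cycle loses value.

0.9484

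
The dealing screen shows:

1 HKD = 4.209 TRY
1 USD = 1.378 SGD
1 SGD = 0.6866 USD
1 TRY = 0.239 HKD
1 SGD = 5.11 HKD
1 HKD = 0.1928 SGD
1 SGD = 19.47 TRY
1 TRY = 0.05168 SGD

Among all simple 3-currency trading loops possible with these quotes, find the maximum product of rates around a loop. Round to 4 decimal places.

TRY→SGD→HKD→TRY: 0.05168 × 5.11 × 4.209 = 1.11153
TRY→HKD→SGD→TRY: 0.239 × 0.1928 × 19.47 = 0.89716
Maximum is TRY→SGD→HKD→TRY at 1.1115; arbitrage exists.

1.1115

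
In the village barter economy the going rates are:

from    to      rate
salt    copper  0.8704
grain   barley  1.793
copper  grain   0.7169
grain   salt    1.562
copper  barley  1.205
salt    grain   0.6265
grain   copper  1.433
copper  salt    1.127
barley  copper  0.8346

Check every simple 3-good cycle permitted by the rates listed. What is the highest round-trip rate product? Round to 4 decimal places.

grain→barley→copper→grain: 1.793 × 0.8346 × 0.7169 = 1.07280
grain→copper→salt→grain: 1.433 × 1.127 × 0.6265 = 1.01179
grain→salt→copper→grain: 1.562 × 0.8704 × 0.7169 = 0.97467
Maximum is grain→barley→copper→grain at 1.0728; arbitrage exists.

1.0728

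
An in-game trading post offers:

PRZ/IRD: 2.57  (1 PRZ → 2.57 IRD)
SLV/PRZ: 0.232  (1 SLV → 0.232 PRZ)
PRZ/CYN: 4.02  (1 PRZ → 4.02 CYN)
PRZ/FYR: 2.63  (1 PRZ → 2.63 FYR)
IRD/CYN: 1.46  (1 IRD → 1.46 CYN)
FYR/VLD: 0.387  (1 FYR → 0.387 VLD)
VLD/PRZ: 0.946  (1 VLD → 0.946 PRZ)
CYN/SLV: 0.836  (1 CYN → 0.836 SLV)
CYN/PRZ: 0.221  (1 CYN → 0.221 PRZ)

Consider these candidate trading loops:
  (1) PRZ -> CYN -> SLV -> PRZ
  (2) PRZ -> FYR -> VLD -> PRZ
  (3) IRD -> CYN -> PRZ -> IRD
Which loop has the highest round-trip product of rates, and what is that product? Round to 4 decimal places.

(1) 4.02 × 0.836 × 0.232 = 0.77969
(2) 2.63 × 0.387 × 0.946 = 0.96285
(3) 1.46 × 0.221 × 2.57 = 0.82924
Highest is cycle (2) at 0.9628 (≤1, no arbitrage).

0.9628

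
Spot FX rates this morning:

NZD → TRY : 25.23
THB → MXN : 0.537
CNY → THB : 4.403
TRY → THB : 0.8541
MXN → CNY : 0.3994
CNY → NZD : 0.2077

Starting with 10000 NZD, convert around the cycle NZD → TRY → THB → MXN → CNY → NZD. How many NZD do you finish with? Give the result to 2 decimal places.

10000 NZD × 25.23 = 252300 TRY
252300 TRY × 0.8541 = 215489.43 THB
215489.43 THB × 0.537 = 115717.82391 MXN
115717.82391 MXN × 0.3994 = 46217.698869654 CNY
46217.698869654 CNY × 0.2077 = 9599.4160552271358 NZD

9599.42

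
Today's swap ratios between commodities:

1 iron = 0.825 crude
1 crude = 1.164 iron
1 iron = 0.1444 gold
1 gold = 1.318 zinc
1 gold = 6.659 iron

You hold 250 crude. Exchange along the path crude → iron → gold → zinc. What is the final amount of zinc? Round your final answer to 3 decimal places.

250 crude × 1.164 = 291 iron
291 iron × 0.1444 = 42.0204 gold
42.0204 gold × 1.318 = 55.3828872 zinc

55.383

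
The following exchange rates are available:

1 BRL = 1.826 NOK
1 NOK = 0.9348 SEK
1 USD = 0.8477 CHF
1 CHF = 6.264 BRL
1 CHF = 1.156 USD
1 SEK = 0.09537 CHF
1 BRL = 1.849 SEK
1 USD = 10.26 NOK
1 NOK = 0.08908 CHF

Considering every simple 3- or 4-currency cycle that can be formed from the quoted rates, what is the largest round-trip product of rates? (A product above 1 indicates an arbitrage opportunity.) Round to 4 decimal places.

SEK→CHF→BRL→SEK: 0.09537 × 6.264 × 1.849 = 1.10459
SEK→CHF→USD→NOK→SEK: 0.09537 × 1.156 × 10.26 × 0.9348 = 1.05739
CHF→USD→NOK→CHF: 1.156 × 10.26 × 0.08908 = 1.05654
SEK→CHF→BRL→NOK→SEK: 0.09537 × 6.264 × 1.826 × 0.9348 = 1.01972
CHF→BRL→NOK→CHF: 6.264 × 1.826 × 0.08908 = 1.01890
Maximum is SEK→CHF→BRL→SEK at 1.1046; arbitrage exists.

1.1046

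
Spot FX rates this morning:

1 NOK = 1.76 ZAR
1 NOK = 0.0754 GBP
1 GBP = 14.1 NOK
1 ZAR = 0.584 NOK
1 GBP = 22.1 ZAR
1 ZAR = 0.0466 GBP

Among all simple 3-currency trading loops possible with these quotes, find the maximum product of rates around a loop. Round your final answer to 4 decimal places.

1.1564

ZAR→GBP→NOK→ZAR: 0.0466 × 14.1 × 1.76 = 1.15643
ZAR→NOK→GBP→ZAR: 0.584 × 0.0754 × 22.1 = 0.97314
Maximum is ZAR→GBP→NOK→ZAR at 1.1564; arbitrage exists.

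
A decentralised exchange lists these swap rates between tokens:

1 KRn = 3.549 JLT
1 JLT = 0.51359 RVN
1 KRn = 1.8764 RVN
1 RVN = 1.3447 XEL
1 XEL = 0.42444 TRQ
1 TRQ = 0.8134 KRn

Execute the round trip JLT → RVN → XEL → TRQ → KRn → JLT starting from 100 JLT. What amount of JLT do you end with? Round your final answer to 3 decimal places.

100 JLT × 0.51359 = 51.359 RVN
51.359 RVN × 1.3447 = 69.0624473 XEL
69.0624473 XEL × 0.42444 = 29.312865132012 TRQ
29.312865132012 TRQ × 0.8134 = 23.8430844983785608 KRn
23.8430844983785608 KRn × 3.549 = 84.6191068847455122792 JLT

84.619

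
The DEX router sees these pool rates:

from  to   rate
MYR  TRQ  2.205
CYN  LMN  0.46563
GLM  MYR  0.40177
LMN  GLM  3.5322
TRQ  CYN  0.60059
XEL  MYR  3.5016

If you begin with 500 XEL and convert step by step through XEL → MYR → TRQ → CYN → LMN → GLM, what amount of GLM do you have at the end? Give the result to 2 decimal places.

500 XEL × 3.5016 = 1750.8 MYR
1750.8 MYR × 2.205 = 3860.514 TRQ
3860.514 TRQ × 0.60059 = 2318.58610326 CYN
2318.58610326 CYN × 0.46563 = 1079.6032472609538 LMN
1079.6032472609538 LMN × 3.5322 = 3813.37458997514101236 GLM

3813.37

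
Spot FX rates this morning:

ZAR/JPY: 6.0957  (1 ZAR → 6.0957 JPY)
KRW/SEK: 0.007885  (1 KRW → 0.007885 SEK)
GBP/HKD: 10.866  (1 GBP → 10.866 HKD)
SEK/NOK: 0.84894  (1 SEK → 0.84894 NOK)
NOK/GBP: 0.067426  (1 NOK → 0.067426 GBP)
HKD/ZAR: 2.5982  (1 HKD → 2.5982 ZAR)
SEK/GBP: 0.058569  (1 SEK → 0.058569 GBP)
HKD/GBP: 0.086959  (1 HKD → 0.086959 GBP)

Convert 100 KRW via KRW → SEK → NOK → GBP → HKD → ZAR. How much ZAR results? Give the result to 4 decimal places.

1.2742

100 KRW × 0.007885 = 0.7885 SEK
0.7885 SEK × 0.84894 = 0.66938919 NOK
0.66938919 NOK × 0.067426 = 0.04513423552494 GBP
0.04513423552494 GBP × 10.866 = 0.49042860321399804 HKD
0.49042860321399804 HKD × 2.5982 = 1.274231596870609707528 ZAR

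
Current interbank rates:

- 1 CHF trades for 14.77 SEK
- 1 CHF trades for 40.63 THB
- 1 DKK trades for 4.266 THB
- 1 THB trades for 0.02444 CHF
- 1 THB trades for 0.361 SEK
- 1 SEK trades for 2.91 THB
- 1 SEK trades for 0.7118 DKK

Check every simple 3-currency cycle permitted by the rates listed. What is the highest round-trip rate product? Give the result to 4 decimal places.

SEK→DKK→THB→SEK: 0.7118 × 4.266 × 0.361 = 1.09619
SEK→THB→CHF→SEK: 2.91 × 0.02444 × 14.77 = 1.05045
Maximum is SEK→DKK→THB→SEK at 1.0962; arbitrage exists.

1.0962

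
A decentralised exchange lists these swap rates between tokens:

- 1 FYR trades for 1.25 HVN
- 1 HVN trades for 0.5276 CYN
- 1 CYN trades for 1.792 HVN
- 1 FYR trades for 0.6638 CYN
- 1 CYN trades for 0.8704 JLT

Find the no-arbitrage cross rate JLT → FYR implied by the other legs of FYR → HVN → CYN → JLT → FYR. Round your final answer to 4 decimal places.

Known legs of the cycle: 1.25 × 0.5276 × 0.8704 = 0.5740288
For no arbitrage the full-cycle product must be 1, so the missing rate is 1 / 0.5740288 ≈ 1.742073.

1.7421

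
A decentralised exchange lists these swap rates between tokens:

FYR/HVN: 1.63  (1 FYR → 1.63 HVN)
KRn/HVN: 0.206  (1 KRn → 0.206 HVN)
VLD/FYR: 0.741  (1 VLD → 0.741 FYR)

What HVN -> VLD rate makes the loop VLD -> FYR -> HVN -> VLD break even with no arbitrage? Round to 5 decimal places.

Known legs of the cycle: 0.741 × 1.63 = 1.20783
For no arbitrage the full-cycle product must be 1, so the missing rate is 1 / 1.20783 ≈ 0.8279311.

0.82793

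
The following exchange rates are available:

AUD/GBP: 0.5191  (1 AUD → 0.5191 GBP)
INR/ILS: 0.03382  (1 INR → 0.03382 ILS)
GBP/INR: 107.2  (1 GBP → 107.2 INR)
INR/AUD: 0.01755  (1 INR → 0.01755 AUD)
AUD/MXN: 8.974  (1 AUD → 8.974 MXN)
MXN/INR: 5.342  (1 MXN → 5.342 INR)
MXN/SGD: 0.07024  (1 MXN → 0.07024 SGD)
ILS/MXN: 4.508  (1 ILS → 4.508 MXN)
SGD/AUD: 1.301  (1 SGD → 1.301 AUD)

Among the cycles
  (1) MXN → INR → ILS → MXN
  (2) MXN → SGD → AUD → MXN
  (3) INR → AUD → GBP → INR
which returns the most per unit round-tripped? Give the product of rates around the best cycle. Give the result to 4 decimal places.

(1) 5.342 × 0.03382 × 4.508 = 0.81444
(2) 0.07024 × 1.301 × 8.974 = 0.82006
(3) 0.01755 × 0.5191 × 107.2 = 0.97661
Highest is cycle (3) at 0.9766 (≤1, no arbitrage).

0.9766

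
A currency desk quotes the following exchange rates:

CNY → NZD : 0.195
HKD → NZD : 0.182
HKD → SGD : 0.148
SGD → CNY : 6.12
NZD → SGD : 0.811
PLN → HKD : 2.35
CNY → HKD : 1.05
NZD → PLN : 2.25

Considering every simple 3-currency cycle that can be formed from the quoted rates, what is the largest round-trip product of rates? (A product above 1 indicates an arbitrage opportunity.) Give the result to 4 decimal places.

0.9678

NZD→SGD→CNY→NZD: 0.811 × 6.12 × 0.195 = 0.96785
NZD→PLN→HKD→NZD: 2.25 × 2.35 × 0.182 = 0.96233
SGD→CNY→HKD→SGD: 6.12 × 1.05 × 0.148 = 0.95105
Maximum is NZD→SGD→CNY→NZD at 0.9678; no arbitrage — every cycle loses value.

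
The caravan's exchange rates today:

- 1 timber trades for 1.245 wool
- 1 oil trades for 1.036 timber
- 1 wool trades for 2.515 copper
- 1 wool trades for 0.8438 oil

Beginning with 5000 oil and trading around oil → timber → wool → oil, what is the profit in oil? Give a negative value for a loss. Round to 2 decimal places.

441.75

5000 oil × 1.036 = 5180 timber
5180 timber × 1.245 = 6449.1 wool
6449.1 wool × 0.8438 = 5441.75058 oil
Net change: 5441.75058 − 5000 = 441.75058 oil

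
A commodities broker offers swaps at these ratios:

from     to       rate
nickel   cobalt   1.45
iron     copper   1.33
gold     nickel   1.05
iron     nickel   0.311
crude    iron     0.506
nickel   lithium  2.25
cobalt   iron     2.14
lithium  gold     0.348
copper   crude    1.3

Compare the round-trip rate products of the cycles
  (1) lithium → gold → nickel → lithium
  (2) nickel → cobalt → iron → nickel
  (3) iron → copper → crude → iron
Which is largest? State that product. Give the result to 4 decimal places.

0.9650

(1) 0.348 × 1.05 × 2.25 = 0.82215
(2) 1.45 × 2.14 × 0.311 = 0.96503
(3) 1.33 × 1.3 × 0.506 = 0.87487
Highest is cycle (2) at 0.9650 (≤1, no arbitrage).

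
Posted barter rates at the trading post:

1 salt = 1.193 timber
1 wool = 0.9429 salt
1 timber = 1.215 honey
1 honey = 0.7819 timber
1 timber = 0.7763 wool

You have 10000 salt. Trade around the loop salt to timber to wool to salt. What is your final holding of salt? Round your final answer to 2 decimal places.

8732.44

10000 salt × 1.193 = 11930 timber
11930 timber × 0.7763 = 9261.259 wool
9261.259 wool × 0.9429 = 8732.4411111 salt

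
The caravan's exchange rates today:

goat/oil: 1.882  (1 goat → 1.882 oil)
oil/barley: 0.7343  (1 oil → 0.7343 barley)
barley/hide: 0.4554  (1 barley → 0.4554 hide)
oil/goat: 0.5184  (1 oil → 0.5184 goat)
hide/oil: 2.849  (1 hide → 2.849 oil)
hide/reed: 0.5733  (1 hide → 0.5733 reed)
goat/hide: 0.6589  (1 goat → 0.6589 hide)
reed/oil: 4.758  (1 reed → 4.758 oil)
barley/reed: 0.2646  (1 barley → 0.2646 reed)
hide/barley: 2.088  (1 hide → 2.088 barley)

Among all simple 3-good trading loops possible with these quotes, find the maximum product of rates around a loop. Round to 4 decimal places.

0.9731

hide→oil→goat→hide: 2.849 × 0.5184 × 0.6589 = 0.97314
barley→hide→oil→barley: 0.4554 × 2.849 × 0.7343 = 0.95271
barley→reed→oil→barley: 0.2646 × 4.758 × 0.7343 = 0.92446
Maximum is hide→oil→goat→hide at 0.9731; no arbitrage — every cycle loses value.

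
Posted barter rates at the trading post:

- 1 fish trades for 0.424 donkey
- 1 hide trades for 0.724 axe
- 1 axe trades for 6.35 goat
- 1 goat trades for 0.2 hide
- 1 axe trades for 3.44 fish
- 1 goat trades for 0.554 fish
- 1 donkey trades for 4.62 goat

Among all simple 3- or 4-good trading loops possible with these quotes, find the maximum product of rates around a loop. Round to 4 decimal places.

1.0852

goat→fish→donkey→goat: 0.554 × 0.424 × 4.62 = 1.08522
goat→hide→axe→goat: 0.2 × 0.724 × 6.35 = 0.91948
Maximum is goat→fish→donkey→goat at 1.0852; arbitrage exists.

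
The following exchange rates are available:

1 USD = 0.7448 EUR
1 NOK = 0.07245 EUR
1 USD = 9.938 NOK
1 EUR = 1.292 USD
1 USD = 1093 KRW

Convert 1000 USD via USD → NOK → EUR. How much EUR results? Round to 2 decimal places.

720.01

1000 USD × 9.938 = 9938 NOK
9938 NOK × 0.07245 = 720.0081 EUR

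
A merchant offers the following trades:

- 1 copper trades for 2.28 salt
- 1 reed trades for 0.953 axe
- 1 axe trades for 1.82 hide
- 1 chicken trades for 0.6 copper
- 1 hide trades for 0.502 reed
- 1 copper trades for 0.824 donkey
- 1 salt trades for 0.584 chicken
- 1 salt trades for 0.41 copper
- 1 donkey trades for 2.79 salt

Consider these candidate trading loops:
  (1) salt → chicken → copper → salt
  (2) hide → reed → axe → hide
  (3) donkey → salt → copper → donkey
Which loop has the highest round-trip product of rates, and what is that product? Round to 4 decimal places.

0.9426

(1) 0.584 × 0.6 × 2.28 = 0.79891
(2) 0.502 × 0.953 × 1.82 = 0.87070
(3) 2.79 × 0.41 × 0.824 = 0.94257
Highest is cycle (3) at 0.9426 (≤1, no arbitrage).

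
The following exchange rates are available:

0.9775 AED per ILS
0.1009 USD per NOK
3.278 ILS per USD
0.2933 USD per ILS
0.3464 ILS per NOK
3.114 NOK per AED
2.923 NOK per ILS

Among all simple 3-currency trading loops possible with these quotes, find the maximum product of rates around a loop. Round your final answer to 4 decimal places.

1.0544

ILS→AED→NOK→ILS: 0.9775 × 3.114 × 0.3464 = 1.05442
ILS→NOK→USD→ILS: 2.923 × 0.1009 × 3.278 = 0.96678
Maximum is ILS→AED→NOK→ILS at 1.0544; arbitrage exists.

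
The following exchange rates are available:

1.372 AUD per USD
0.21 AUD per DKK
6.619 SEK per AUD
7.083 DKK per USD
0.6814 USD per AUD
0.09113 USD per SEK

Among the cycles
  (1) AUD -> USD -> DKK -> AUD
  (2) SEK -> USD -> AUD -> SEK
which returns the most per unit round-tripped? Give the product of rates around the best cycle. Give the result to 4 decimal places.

1.0135

(1) 0.6814 × 7.083 × 0.21 = 1.01353
(2) 0.09113 × 1.372 × 6.619 = 0.82758
Highest is cycle (1) at 1.0135 (>1, arbitrage).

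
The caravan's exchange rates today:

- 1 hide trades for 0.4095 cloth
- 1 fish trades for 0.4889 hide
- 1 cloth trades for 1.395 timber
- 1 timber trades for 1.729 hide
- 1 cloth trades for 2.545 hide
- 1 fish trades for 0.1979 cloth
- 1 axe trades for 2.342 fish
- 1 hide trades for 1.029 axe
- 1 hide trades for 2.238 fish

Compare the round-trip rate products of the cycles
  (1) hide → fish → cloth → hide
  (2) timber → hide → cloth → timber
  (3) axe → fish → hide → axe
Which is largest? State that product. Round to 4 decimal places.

(1) 2.238 × 0.1979 × 2.545 = 1.12718
(2) 1.729 × 0.4095 × 1.395 = 0.98770
(3) 2.342 × 0.4889 × 1.029 = 1.17821
Highest is cycle (3) at 1.1782 (>1, arbitrage).

1.1782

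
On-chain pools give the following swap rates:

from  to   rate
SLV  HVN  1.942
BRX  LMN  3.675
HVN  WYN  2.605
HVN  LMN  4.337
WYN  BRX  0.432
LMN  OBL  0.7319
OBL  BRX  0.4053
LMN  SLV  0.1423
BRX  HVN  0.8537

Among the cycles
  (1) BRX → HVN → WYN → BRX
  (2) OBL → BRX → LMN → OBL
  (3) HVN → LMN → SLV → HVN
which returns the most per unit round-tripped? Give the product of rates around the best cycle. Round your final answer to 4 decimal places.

(1) 0.8537 × 2.605 × 0.432 = 0.96072
(2) 0.4053 × 3.675 × 0.7319 = 1.09015
(3) 4.337 × 0.1423 × 1.942 = 1.19852
Highest is cycle (3) at 1.1985 (>1, arbitrage).

1.1985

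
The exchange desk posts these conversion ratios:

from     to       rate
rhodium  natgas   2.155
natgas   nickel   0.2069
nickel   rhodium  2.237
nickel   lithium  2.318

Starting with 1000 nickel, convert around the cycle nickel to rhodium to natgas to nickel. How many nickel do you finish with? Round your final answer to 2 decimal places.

1000 nickel × 2.237 = 2237 rhodium
2237 rhodium × 2.155 = 4820.735 natgas
4820.735 natgas × 0.2069 = 997.4100715 nickel

997.41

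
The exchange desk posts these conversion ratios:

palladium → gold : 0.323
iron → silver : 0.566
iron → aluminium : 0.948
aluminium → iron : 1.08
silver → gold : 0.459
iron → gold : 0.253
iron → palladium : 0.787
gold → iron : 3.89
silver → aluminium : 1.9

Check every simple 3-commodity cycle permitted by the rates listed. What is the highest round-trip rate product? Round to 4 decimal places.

1.1614

iron→silver→aluminium→iron: 0.566 × 1.9 × 1.08 = 1.16143
iron→silver→gold→iron: 0.566 × 0.459 × 3.89 = 1.01060
palladium→gold→iron→palladium: 0.323 × 3.89 × 0.787 = 0.98884
Maximum is iron→silver→aluminium→iron at 1.1614; arbitrage exists.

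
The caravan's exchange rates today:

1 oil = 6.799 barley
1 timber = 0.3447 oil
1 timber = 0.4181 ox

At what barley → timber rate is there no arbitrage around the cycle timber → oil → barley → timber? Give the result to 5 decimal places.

0.42669

Known legs of the cycle: 0.3447 × 6.799 = 2.3436153
For no arbitrage the full-cycle product must be 1, so the missing rate is 1 / 2.3436153 ≈ 0.4266912.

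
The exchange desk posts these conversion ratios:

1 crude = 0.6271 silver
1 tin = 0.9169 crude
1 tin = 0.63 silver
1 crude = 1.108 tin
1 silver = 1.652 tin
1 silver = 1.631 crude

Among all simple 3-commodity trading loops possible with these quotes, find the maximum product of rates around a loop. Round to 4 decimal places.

1.1385

silver→crude→tin→silver: 1.631 × 1.108 × 0.63 = 1.13850
silver→tin→crude→silver: 1.652 × 0.9169 × 0.6271 = 0.94988
Maximum is silver→crude→tin→silver at 1.1385; arbitrage exists.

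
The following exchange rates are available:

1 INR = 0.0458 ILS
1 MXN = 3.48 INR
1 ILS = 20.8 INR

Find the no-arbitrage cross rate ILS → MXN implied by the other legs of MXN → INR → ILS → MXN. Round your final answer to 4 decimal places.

6.2742

Known legs of the cycle: 3.48 × 0.0458 = 0.159384
For no arbitrage the full-cycle product must be 1, so the missing rate is 1 / 0.159384 ≈ 6.274155.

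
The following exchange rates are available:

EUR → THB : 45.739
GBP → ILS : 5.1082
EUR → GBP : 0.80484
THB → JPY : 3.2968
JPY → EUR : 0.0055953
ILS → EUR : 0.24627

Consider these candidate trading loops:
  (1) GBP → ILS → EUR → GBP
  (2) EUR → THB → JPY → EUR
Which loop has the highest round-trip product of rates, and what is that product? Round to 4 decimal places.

1.0125

(1) 5.1082 × 0.24627 × 0.80484 = 1.01249
(2) 45.739 × 3.2968 × 0.0055953 = 0.84373
Highest is cycle (1) at 1.0125 (>1, arbitrage).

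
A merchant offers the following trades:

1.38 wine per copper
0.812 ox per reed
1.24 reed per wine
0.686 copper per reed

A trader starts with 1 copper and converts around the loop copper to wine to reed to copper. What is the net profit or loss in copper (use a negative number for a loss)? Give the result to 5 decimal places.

0.17388

1 copper × 1.38 = 1.38 wine
1.38 wine × 1.24 = 1.7112 reed
1.7112 reed × 0.686 = 1.1738832 copper
Net change: 1.1738832 − 1 = 0.1738832 copper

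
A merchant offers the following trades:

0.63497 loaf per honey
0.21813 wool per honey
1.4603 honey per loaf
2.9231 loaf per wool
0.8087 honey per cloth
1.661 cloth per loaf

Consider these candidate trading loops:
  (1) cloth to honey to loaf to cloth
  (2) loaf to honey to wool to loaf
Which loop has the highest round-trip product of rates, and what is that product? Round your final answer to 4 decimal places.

0.9311

(1) 0.8087 × 0.63497 × 1.661 = 0.85292
(2) 1.4603 × 0.21813 × 2.9231 = 0.93111
Highest is cycle (2) at 0.9311 (≤1, no arbitrage).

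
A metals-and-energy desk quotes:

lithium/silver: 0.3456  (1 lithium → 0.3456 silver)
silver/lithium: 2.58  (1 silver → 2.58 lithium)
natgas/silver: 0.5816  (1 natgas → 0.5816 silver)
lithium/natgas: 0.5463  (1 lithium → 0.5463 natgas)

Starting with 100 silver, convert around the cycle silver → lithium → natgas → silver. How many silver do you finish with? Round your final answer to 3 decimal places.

81.974

100 silver × 2.58 = 258 lithium
258 lithium × 0.5463 = 140.9454 natgas
140.9454 natgas × 0.5816 = 81.97384464 silver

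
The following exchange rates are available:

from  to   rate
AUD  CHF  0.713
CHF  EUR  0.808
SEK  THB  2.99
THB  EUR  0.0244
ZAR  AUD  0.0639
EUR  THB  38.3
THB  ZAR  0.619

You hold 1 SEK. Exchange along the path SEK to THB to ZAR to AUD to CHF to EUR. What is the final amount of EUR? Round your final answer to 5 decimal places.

1 SEK × 2.99 = 2.99 THB
2.99 THB × 0.619 = 1.85081 ZAR
1.85081 ZAR × 0.0639 = 0.118266759 AUD
0.118266759 AUD × 0.713 = 0.084324199167 CHF
0.084324199167 CHF × 0.808 = 0.068133952926936 EUR

0.06813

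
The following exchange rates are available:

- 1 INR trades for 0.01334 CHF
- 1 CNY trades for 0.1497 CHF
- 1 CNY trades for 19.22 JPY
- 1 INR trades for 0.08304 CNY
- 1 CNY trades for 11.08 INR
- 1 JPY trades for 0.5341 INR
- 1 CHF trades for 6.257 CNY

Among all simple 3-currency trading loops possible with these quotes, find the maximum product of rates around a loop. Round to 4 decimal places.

0.9248

INR→CHF→CNY→INR: 0.01334 × 6.257 × 11.08 = 0.92483
INR→CNY→JPY→INR: 0.08304 × 19.22 × 0.5341 = 0.85244
Maximum is INR→CHF→CNY→INR at 0.9248; no arbitrage — every cycle loses value.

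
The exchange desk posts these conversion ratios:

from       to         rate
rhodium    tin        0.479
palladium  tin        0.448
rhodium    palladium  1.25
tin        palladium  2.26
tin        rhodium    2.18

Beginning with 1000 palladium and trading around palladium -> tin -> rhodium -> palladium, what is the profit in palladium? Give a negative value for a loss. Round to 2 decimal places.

220.80

1000 palladium × 0.448 = 448 tin
448 tin × 2.18 = 976.64 rhodium
976.64 rhodium × 1.25 = 1220.8 palladium
Net change: 1220.8 − 1000 = 220.8 palladium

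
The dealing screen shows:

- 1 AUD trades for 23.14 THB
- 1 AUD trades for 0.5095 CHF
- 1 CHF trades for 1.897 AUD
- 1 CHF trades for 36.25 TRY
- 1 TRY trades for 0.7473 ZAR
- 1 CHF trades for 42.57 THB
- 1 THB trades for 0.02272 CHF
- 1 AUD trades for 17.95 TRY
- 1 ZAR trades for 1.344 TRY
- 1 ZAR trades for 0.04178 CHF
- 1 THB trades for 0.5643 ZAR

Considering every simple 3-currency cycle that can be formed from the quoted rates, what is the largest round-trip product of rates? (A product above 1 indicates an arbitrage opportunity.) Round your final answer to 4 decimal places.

ZAR→CHF→TRY→ZAR: 0.04178 × 36.25 × 0.7473 = 1.13180
ZAR→CHF→THB→ZAR: 0.04178 × 42.57 × 0.5643 = 1.00365
THB→CHF→AUD→THB: 0.02272 × 1.897 × 23.14 = 0.99733
Maximum is ZAR→CHF→TRY→ZAR at 1.1318; arbitrage exists.

1.1318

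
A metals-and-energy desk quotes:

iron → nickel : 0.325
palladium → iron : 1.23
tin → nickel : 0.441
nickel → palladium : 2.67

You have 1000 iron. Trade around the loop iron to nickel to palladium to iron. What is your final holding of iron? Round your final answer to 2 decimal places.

1067.33

1000 iron × 0.325 = 325 nickel
325 nickel × 2.67 = 867.75 palladium
867.75 palladium × 1.23 = 1067.3325 iron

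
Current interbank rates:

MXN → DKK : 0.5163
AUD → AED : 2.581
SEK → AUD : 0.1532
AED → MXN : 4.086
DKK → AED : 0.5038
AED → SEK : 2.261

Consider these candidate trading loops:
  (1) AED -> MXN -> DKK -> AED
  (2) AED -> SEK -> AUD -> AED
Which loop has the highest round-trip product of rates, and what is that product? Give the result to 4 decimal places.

1.0628

(1) 4.086 × 0.5163 × 0.5038 = 1.06282
(2) 2.261 × 0.1532 × 2.581 = 0.89402
Highest is cycle (1) at 1.0628 (>1, arbitrage).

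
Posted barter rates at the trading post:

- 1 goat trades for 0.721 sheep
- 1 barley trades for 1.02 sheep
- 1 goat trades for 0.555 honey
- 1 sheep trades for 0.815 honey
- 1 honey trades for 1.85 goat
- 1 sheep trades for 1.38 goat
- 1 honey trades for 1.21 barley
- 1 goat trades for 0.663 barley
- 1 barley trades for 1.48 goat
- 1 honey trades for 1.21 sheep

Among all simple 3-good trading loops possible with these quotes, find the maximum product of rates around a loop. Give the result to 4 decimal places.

1.0871

goat→sheep→honey→goat: 0.721 × 0.815 × 1.85 = 1.08709
barley→sheep→honey→barley: 1.02 × 0.815 × 1.21 = 1.00587
barley→goat→honey→barley: 1.48 × 0.555 × 1.21 = 0.99389
barley→sheep→goat→barley: 1.02 × 1.38 × 0.663 = 0.93324
goat→honey→sheep→goat: 0.555 × 1.21 × 1.38 = 0.92674
Maximum is goat→sheep→honey→goat at 1.0871; arbitrage exists.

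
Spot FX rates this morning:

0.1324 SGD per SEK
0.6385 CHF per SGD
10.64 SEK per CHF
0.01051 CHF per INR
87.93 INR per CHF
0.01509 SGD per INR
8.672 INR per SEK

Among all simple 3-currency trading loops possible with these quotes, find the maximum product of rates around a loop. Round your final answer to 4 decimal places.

SEK→INR→CHF→SEK: 8.672 × 0.01051 × 10.64 = 0.96976
SEK→SGD→CHF→SEK: 0.1324 × 0.6385 × 10.64 = 0.89948
CHF→INR→SGD→CHF: 87.93 × 0.01509 × 0.6385 = 0.84720
Maximum is SEK→INR→CHF→SEK at 0.9698; no arbitrage — every cycle loses value.

0.9698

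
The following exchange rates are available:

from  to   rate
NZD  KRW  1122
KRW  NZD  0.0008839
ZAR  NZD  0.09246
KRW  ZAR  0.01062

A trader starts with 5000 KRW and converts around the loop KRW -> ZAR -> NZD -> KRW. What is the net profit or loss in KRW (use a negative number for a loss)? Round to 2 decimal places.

5000 KRW × 0.01062 = 53.1 ZAR
53.1 ZAR × 0.09246 = 4.909626 NZD
4.909626 NZD × 1122 = 5508.600372 KRW
Net change: 5508.600372 − 5000 = 508.600372 KRW

508.60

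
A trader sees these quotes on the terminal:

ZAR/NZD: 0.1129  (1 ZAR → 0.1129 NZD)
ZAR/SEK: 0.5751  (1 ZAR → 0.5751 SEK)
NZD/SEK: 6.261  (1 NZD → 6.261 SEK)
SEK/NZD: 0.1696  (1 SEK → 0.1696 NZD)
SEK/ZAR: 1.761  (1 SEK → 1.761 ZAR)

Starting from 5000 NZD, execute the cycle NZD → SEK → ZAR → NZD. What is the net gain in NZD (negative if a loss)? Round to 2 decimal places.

1223.96

5000 NZD × 6.261 = 31305 SEK
31305 SEK × 1.761 = 55128.105 ZAR
55128.105 ZAR × 0.1129 = 6223.9630545 NZD
Net change: 6223.9630545 − 5000 = 1223.9630545 NZD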